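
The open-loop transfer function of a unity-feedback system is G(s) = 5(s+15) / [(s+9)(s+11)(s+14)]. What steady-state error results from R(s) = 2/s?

924/487

System type = 0 (no poles at s=0).
K_p = lim_{s→0} G(s) = 5·15 / (9·11·14) = 25/462.
e_ss = 2/(1 + K_p) = 2/(487/462) = 924/487.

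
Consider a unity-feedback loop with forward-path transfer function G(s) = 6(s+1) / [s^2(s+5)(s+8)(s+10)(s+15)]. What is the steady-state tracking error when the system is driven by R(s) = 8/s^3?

Two free integrators in G(s): this is a type 2 system.
K_a = lim_{s→0} s^2·G(s) = 6·1 / (5·8·10·15) = 0.001.
r(t) = 4t^2 gives R(s) = 8/s^3.
e_ss = 8/K_a = 8/0.001 = 8000.

8000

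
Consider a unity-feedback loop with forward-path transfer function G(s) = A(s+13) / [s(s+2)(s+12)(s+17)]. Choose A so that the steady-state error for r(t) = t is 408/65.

5

The open loop has one pole at the origin → type 1 system.
K_v = lim_{s→0} s·G(s) = A·13 / (2·12·17) = (13/408)·A.
e_ss = 1/K_v = 408/65 ⇒ K_v = 65/408 ⇒ A = (65/408)/(13/408) = 5.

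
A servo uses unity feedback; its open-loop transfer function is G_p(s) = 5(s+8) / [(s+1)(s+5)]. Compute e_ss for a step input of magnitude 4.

System type = 0 (no poles at s=0).
K_p = lim_{s→0} G_p(s) = 5·8 / (1·5) = 8.
e_ss = 4/(1 + K_p) = 4/9.

4/9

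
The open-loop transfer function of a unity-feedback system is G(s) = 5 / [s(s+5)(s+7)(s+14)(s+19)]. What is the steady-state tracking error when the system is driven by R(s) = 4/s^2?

System type = 1 (one pole at s=0).
K_v = lim_{s→0} s·G(s) = 5 / (5·7·14·19) = 1/1862.
e_ss = 4/K_v = 4/(1/1862) = 7448.

7448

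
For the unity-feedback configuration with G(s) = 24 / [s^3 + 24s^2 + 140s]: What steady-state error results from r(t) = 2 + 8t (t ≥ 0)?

Factoring s from the denominator leaves a polynomial with constant term 140, so the system is type 1. Taking each input component in turn:
  • 2: tracked with zero error.
  • 8t: e_ss = 8/K_v with K_v=6/35 → 140/3.
Total e_ss = 140/3.

140/3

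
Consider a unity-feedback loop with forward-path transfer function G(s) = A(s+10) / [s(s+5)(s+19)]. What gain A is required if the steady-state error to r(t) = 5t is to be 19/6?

System type = 1 (one pole at s=0).
K_v = lim_{s→0} s·G(s) = A·10 / (5·19) = (2/19)·A.
e_ss = 5/K_v = 19/6 ⇒ K_v = 30/19 ⇒ A = (30/19)/(2/19) = 15.

15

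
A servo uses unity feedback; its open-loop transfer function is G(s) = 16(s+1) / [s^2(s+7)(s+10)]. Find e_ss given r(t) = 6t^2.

System type = 2 (two poles at s=0).
K_a = lim_{s→0} s^2·G(s) = 16·1 / (7·10) = 8/35.
r(t) = 6t^2 gives R(s) = 12/s^3.
e_ss = 12/K_a = 12/(8/35) = 52.5.

52.5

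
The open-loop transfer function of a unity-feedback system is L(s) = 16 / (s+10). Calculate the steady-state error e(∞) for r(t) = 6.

The open loop has no poles at the origin → type 0 system.
K_p = lim_{s→0} L(s) = 16 / (10) = 1.6.
e_ss = 6/(1 + K_p) = 6/2.6 = 30/13.

30/13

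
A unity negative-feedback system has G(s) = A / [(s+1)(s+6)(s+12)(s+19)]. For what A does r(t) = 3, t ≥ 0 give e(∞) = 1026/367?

The open loop has no poles at the origin → type 0 system.
K_p = lim_{s→0} G(s) = A / (1·6·12·19) = (1/1368)·A.
e_ss = 3/(1 + K_p) = 1026/367 ⇒ 1 + (1/1368)·A = 367/342 ⇒ A = 100.

100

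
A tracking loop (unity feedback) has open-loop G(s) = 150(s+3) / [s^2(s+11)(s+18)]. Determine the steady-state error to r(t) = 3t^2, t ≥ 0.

The open loop has two poles at the origin → type 2 system.
K_a = lim_{s→0} s^2·G(s) = 150·3 / (11·18) = 25/11.
r(t) = 3t^2 gives R(s) = 6/s^3.
e_ss = 6/K_a = 6/(25/11) = 2.64.

2.64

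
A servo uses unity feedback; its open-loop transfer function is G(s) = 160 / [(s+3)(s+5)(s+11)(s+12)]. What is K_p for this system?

8/99

The open loop has no poles at the origin → type 0 system.
K_p = lim_{s→0} G(s) = 160 / (3·5·11·12) = 8/99.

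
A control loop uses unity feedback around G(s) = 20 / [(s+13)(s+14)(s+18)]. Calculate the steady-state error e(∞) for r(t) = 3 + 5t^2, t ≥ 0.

The open loop has no poles at the origin → type 0 system. Taking each input component in turn:
  • 3: e_ss = 3/(1+K_p) with K_p=5/819 → 2457/824.
  • 5t^2: a type-0 system cannot track it, e_ss → ∞.
The unbounded component dominates.

infinity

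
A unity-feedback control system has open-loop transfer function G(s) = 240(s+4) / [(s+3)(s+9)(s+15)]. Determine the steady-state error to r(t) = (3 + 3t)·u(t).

No free integrators in G(s): this is a type 0 system. Taking each input component in turn:
  • 3: e_ss = 3/(1+K_p) with K_p=64/27 → 81/91.
  • 3t: a type-0 system cannot track it, e_ss → ∞.
The unbounded component dominates.

infinity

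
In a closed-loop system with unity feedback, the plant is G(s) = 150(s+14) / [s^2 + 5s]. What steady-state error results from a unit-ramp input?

Lowest-order denominator term is 5s, so the open loop has 1 pole at the origin → type 1 system.
K_v = lim_{s→0} s·G(s) = 150·14 / 5 = 420.
e_ss = 1/K_v = 1/420.

1/420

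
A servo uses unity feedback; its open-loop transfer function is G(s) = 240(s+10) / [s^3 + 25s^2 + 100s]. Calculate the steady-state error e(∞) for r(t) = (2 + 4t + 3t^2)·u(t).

infinity

Lowest-order denominator term is 100s, so the open loop has 1 pole at the origin → type 1 system. By superposition:
  • 2: tracked with zero error.
  • 4t: e_ss = 4/K_v with K_v=24 → 1/6.
  • 3t^2: a type-1 system cannot track it, e_ss → ∞.
The unbounded component dominates.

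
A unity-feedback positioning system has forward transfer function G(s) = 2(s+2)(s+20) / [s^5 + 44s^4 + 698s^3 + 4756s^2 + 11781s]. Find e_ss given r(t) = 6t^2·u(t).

infinity

Lowest-order denominator term is 11781s, so the open loop has 1 pole at the origin → type 1 system.
For a type-1 system K_a = 0, so e_ss to a parabolic input is unbounded.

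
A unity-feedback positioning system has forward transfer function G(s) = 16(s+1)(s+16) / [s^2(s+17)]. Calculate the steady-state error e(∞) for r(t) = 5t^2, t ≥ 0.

85/128

Two free integrators in G(s): this is a type 2 system.
K_a = lim_{s→0} s^2·G(s) = 16·1·16 / (17) = 256/17.
r(t) = 5t^2 gives R(s) = 10/s^3.
e_ss = 10/K_a = 10/(256/17) = 85/128.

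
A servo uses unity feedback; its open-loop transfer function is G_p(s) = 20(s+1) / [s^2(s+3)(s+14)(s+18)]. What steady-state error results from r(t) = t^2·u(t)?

75.6

Two free integrators in G_p(s): this is a type 2 system.
K_a = lim_{s→0} s^2·G_p(s) = 20·1 / (3·14·18) = 5/189.
r(t) = t^2 gives R(s) = 2/s^3.
e_ss = 2/K_a = 2/(5/189) = 75.6.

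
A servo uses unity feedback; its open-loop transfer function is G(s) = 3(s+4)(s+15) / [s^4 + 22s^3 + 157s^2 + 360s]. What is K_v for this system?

Factoring s from the denominator leaves a polynomial with constant term 360, so the system is type 1.
K_v = lim_{s→0} s·G(s) = 3·4·15 / 360 = 0.5.

0.5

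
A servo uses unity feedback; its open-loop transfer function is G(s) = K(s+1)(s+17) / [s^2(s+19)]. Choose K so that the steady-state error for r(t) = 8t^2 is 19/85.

The open loop has two poles at the origin → type 2 system.
K_a = lim_{s→0} s^2·G(s) = K·1·17 / (19) = (17/19)·K.
e_ss = 16/K_a = 19/85 ⇒ K_a = 1360/19 ⇒ K = (1360/19)/(17/19) = 80.

80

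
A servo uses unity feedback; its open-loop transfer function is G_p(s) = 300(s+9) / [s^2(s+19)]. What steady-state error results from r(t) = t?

0

G_p(s) has two factors of s in the denominator, so the system is type 2.
K_v = ∞ for a type-2 system; e_ss to a ramp is zero.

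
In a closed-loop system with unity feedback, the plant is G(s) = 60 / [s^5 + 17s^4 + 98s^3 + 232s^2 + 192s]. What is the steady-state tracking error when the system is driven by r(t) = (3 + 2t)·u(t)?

6.4

The denominator has no term below 192s — 1 pole at s=0, type 1. Taking each input component in turn:
  • 3: tracked with zero error.
  • 2t: e_ss = 2/K_v with K_v=0.3125 → 6.4.
Total e_ss = 6.4.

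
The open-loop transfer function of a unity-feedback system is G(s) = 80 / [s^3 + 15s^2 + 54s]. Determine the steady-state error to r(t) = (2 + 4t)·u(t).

2.7

Lowest-order denominator term is 54s, so the open loop has 1 pole at the origin → type 1 system. By superposition:
  • 2: tracked with zero error.
  • 4t: e_ss = 4/K_v with K_v=40/27 → 2.7.
Total e_ss = 2.7.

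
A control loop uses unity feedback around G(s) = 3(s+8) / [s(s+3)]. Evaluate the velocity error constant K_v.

8

G(s) has one factor of s in the denominator, so the system is type 1.
K_v = lim_{s→0} s·G(s) = 3·8 / (3) = 8.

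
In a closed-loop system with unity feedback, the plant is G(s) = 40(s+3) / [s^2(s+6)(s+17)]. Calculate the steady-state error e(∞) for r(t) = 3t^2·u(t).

5.1

G(s) has two factors of s in the denominator, so the system is type 2.
K_a = lim_{s→0} s^2·G(s) = 40·3 / (6·17) = 20/17.
r(t) = 3t^2 gives R(s) = 6/s^3.
e_ss = 6/K_a = 6/(20/17) = 5.1.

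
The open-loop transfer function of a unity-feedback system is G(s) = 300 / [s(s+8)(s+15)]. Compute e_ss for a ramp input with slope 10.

4

The open loop has one pole at the origin → type 1 system.
K_v = lim_{s→0} s·G(s) = 300 / (8·15) = 2.5.
e_ss = 10/K_v = 10/2.5 = 4.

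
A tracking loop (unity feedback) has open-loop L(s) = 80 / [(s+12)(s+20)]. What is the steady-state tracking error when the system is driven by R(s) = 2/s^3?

infinity

No free integrators in L(s): this is a type 0 system.
K_a = lim_{s→0} s^2·L(s) = 0; the steady-state error to this parabolic input grows without bound.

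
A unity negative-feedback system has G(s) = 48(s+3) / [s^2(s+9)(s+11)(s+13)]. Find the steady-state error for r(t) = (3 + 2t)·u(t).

System type = 2 (two poles at s=0). By superposition:
  • 3: tracked with zero error.
  • 2t: tracked with zero error.
Total e_ss = 0.

0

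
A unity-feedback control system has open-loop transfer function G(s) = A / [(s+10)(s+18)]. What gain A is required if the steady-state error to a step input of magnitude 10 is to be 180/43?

250

System type = 0 (no poles at s=0).
K_p = lim_{s→0} G(s) = A / (10·18) = (1/180)·A.
e_ss = 10/(1 + K_p) = 180/43 ⇒ 1 + (1/180)·A = 43/18 ⇒ A = 250.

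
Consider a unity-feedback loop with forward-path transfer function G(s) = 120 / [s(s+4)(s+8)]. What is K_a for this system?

The open loop has one pole at the origin → type 1 system.
K_a = lim_{s→0} s^2·G(s) = 0 (the extra factor of s kills the finite limit).

0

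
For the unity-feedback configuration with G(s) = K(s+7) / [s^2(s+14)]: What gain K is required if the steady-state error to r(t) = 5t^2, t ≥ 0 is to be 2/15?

G(s) has two factors of s in the denominator, so the system is type 2.
K_a = lim_{s→0} s^2·G(s) = K·7 / (14) = 0.5·K.
e_ss = 10/K_a = 2/15 ⇒ K_a = 75 ⇒ K = 75/0.5 = 150.

150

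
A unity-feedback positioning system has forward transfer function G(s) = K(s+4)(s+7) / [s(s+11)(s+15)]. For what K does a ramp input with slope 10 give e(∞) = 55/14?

15

G(s) has one factor of s in the denominator, so the system is type 1.
K_v = lim_{s→0} s·G(s) = K·4·7 / (11·15) = (28/165)·K.
e_ss = 10/K_v = 55/14 ⇒ K_v = 28/11 ⇒ K = (28/11)/(28/165) = 15.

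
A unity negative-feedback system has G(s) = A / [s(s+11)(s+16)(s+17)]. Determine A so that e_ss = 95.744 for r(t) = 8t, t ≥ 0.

The open loop has one pole at the origin → type 1 system.
K_v = lim_{s→0} s·G(s) = A / (11·16·17) = (1/2992)·A.
e_ss = 8/K_v = 95.744 ⇒ K_v = 125/1496 ⇒ A = (125/1496)/(1/2992) = 250.

250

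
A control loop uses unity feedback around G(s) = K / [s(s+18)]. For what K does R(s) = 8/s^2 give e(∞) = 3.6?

The open loop has one pole at the origin → type 1 system.
K_v = lim_{s→0} s·G(s) = K / (18) = (1/18)·K.
e_ss = 8/K_v = 3.6 ⇒ K_v = 20/9 ⇒ K = (20/9)/(1/18) = 40.

40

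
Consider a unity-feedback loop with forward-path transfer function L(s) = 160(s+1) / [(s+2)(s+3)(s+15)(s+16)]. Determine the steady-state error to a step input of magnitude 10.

9

L(s) has no factors of s in the denominator, so the system is type 0.
K_p = lim_{s→0} L(s) = 160·1 / (2·3·15·16) = 1/9.
e_ss = 10/(1 + K_p) = 10/(10/9) = 9.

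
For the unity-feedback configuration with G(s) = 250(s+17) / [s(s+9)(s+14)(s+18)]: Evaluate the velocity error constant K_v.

2125/1134

System type = 1 (one pole at s=0).
K_v = lim_{s→0} s·G(s) = 250·17 / (9·14·18) = 2125/1134.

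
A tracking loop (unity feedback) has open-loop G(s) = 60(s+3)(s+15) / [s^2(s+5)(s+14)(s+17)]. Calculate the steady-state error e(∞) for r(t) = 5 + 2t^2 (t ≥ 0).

System type = 2 (two poles at s=0). By superposition:
  • 5: tracked with zero error.
  • 2t^2: e_ss = 4/K_a with K_a=270/119 → 238/135.
Total e_ss = 238/135.

238/135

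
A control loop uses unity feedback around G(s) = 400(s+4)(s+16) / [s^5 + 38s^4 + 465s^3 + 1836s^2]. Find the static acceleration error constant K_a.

Lowest-order denominator term is 1836s^2, so the open loop has 2 poles at the origin → type 2 system.
K_a = lim_{s→0} s^2·G(s) = 400·4·16 / 1836 = 6400/459.

6400/459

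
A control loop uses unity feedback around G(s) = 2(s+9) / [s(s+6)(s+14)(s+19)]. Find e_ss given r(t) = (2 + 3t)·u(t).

The open loop has one pole at the origin → type 1 system. Taking each input component in turn:
  • 2: tracked with zero error.
  • 3t: e_ss = 3/K_v with K_v=3/266 → 266.
Total e_ss = 266.

266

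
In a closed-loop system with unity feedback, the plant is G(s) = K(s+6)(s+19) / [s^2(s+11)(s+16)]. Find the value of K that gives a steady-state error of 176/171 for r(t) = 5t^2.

G(s) has two factors of s in the denominator, so the system is type 2.
K_a = lim_{s→0} s^2·G(s) = K·6·19 / (11·16) = (57/88)·K.
e_ss = 10/K_a = 176/171 ⇒ K_a = 855/88 ⇒ K = (855/88)/(57/88) = 15.

15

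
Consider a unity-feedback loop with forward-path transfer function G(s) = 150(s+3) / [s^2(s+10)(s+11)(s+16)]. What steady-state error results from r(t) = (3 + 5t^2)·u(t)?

352/9

Two free integrators in G(s): this is a type 2 system. By superposition:
  • 3: tracked with zero error.
  • 5t^2: e_ss = 10/K_a with K_a=45/176 → 352/9.
Total e_ss = 352/9.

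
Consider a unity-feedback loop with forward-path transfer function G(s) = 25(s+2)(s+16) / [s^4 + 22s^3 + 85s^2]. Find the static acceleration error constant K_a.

160/17

Lowest-order denominator term is 85s^2, so the open loop has 2 poles at the origin → type 2 system.
K_a = lim_{s→0} s^2·G(s) = 25·2·16 / 85 = 160/17.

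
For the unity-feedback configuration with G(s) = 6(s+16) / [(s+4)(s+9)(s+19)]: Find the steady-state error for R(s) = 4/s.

228/65

G(s) has no factors of s in the denominator, so the system is type 0.
K_p = lim_{s→0} G(s) = 6·16 / (4·9·19) = 8/57.
e_ss = 4/(1 + K_p) = 4/(65/57) = 228/65.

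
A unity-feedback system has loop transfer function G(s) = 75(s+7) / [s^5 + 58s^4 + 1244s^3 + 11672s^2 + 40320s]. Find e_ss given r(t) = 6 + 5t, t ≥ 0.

Factoring s from the denominator leaves a polynomial with constant term 40320, so the system is type 1. Treating each term separately:
  • 6: tracked with zero error.
  • 5t: e_ss = 5/K_v with K_v=5/384 → 384.
Total e_ss = 384.

384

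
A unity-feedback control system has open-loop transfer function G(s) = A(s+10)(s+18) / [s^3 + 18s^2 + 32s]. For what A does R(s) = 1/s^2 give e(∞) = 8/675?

15

Factoring s from the denominator leaves a polynomial with constant term 32, so the system is type 1.
K_v = lim_{s→0} s·G(s) = A·10·18 / 32 = 5.625·A.
e_ss = 1/K_v = 8/675 ⇒ K_v = 84.375 ⇒ A = 84.375/5.625 = 15.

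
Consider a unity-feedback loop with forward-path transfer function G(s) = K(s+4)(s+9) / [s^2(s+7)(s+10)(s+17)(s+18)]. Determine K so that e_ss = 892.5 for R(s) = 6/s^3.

4

G(s) has two factors of s in the denominator, so the system is type 2.
K_a = lim_{s→0} s^2·G(s) = K·4·9 / (7·10·17·18) = (1/595)·K.
e_ss = 6/K_a = 892.5 ⇒ K_a = 4/595 ⇒ K = (4/595)/(1/595) = 4.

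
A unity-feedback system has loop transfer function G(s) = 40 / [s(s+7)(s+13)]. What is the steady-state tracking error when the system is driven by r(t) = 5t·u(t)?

System type = 1 (one pole at s=0).
K_v = lim_{s→0} s·G(s) = 40 / (7·13) = 40/91.
e_ss = 5/K_v = 5/(40/91) = 11.375.

11.375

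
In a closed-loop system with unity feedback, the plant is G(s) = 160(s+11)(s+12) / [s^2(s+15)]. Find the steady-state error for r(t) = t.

0

G(s) has two factors of s in the denominator, so the system is type 2.
A type-2 system has K_v = ∞, so it tracks a ramp input with zero steady-state error.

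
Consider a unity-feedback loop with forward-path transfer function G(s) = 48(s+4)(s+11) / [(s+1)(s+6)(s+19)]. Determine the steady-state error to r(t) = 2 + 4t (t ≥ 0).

infinity

The open loop has no poles at the origin → type 0 system. By superposition:
  • 2: e_ss = 2/(1+K_p) with K_p=352/19 → 38/371.
  • 4t: a type-0 system cannot track it, e_ss → ∞.
The unbounded component dominates.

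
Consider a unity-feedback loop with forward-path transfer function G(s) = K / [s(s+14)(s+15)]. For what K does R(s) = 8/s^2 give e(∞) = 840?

The open loop has one pole at the origin → type 1 system.
K_v = lim_{s→0} s·G(s) = K / (14·15) = (1/210)·K.
e_ss = 8/K_v = 840 ⇒ K_v = 1/105 ⇒ K = (1/105)/(1/210) = 2.

2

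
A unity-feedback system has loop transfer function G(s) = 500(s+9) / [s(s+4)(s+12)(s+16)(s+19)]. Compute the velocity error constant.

375/1216

The open loop has one pole at the origin → type 1 system.
K_v = lim_{s→0} s·G(s) = 500·9 / (4·12·16·19) = 375/1216.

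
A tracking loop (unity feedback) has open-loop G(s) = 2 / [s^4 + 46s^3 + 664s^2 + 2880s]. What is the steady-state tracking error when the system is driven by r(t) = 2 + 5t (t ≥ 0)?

The denominator has no term below 2880s — 1 pole at s=0, type 1. Treating each term separately:
  • 2: tracked with zero error.
  • 5t: e_ss = 5/K_v with K_v=1/1440 → 7200.
Total e_ss = 7200.

7200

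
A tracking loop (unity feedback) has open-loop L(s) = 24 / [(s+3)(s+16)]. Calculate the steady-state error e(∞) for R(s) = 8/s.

No free integrators in L(s): this is a type 0 system.
K_p = lim_{s→0} L(s) = 24 / (3·16) = 0.5.
e_ss = 8/(1 + K_p) = 8/1.5 = 16/3.

16/3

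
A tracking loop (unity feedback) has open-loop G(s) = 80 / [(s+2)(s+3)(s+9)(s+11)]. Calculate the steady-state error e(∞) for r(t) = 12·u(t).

System type = 0 (no poles at s=0).
K_p = lim_{s→0} G(s) = 80 / (2·3·9·11) = 40/297.
e_ss = 12/(1 + K_p) = 12/(337/297) = 3564/337.

3564/337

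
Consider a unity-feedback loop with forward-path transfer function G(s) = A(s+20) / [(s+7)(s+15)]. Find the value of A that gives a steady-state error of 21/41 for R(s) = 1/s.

The open loop has no poles at the origin → type 0 system.
K_p = lim_{s→0} G(s) = A·20 / (7·15) = (4/21)·A.
e_ss = 1/(1 + K_p) = 21/41 ⇒ 1 + (4/21)·A = 41/21 ⇒ A = 5.

5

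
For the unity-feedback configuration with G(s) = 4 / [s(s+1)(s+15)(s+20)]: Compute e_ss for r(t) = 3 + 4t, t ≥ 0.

The open loop has one pole at the origin → type 1 system. Treating each term separately:
  • 3: tracked with zero error.
  • 4t: e_ss = 4/K_v with K_v=1/75 → 300.
Total e_ss = 300.

300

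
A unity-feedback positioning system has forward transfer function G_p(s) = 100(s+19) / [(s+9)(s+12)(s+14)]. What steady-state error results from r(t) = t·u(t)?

G_p(s) has no factors of s in the denominator, so the system is type 0.
For a type-0 system K_v = 0, so e_ss to a ramp input is unbounded.

infinity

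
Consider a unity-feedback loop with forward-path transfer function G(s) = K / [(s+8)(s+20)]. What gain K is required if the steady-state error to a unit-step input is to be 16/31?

150

System type = 0 (no poles at s=0).
K_p = lim_{s→0} G(s) = K / (8·20) = (1/160)·K.
e_ss = 1/(1 + K_p) = 16/31 ⇒ 1 + (1/160)·K = 1.9375 ⇒ K = 150.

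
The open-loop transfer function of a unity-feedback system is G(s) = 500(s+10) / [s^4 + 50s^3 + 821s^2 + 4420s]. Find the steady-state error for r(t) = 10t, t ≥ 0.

Factoring s from the denominator leaves a polynomial with constant term 4420, so the system is type 1.
K_v = lim_{s→0} s·G(s) = 500·10 / 4420 = 250/221.
e_ss = 10/K_v = 10/(250/221) = 8.84.

8.84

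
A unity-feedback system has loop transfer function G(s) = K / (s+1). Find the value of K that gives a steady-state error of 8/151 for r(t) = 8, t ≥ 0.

150

The open loop has no poles at the origin → type 0 system.
K_p = lim_{s→0} G(s) = K / (1) = 1·K.
e_ss = 8/(1 + K_p) = 8/151 ⇒ 1 + 1·K = 151 ⇒ K = 150.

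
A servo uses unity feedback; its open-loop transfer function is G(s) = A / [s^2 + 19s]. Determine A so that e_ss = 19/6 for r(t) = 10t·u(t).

60

The denominator has no term below 19s — 1 pole at s=0, type 1.
K_v = lim_{s→0} s·G(s) = A / 19 = (1/19)·A.
e_ss = 10/K_v = 19/6 ⇒ K_v = 60/19 ⇒ A = (60/19)/(1/19) = 60.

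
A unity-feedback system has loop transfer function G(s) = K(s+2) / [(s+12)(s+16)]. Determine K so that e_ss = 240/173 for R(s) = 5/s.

250

No free integrators in G(s): this is a type 0 system.
K_p = lim_{s→0} G(s) = K·2 / (12·16) = (1/96)·K.
e_ss = 5/(1 + K_p) = 240/173 ⇒ 1 + (1/96)·K = 173/48 ⇒ K = 250.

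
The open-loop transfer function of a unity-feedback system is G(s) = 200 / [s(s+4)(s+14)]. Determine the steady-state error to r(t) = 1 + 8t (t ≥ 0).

2.24

The open loop has one pole at the origin → type 1 system. By superposition:
  • 1: tracked with zero error.
  • 8t: e_ss = 8/K_v with K_v=25/7 → 2.24.
Total e_ss = 2.24.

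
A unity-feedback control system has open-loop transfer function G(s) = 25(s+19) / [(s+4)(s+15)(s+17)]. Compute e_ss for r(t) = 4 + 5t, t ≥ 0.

No free integrators in G(s): this is a type 0 system. By superposition:
  • 4: e_ss = 4/(1+K_p) with K_p=95/204 → 816/299.
  • 5t: a type-0 system cannot track it, e_ss → ∞.
The unbounded component dominates.

infinity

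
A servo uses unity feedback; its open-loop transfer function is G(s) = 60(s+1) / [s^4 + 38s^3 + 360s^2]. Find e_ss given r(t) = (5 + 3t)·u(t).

Factoring s^2 from the denominator leaves a polynomial with constant term 360, so the system is type 2. By superposition:
  • 5: tracked with zero error.
  • 3t: tracked with zero error.
Total e_ss = 0.

0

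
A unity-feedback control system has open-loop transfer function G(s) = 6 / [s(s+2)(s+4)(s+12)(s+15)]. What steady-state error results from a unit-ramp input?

G(s) has one factor of s in the denominator, so the system is type 1.
K_v = lim_{s→0} s·G(s) = 6 / (2·4·12·15) = 1/240.
e_ss = 1/K_v = 1/(1/240) = 240.

240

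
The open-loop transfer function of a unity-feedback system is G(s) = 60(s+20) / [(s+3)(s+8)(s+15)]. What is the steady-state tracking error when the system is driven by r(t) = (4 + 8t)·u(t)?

G(s) has no factors of s in the denominator, so the system is type 0. By superposition:
  • 4: e_ss = 4/(1+K_p) with K_p=10/3 → 12/13.
  • 8t: a type-0 system cannot track it, e_ss → ∞.
The unbounded component dominates.

infinity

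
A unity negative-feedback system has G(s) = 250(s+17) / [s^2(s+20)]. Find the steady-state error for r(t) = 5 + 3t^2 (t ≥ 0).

Two free integrators in G(s): this is a type 2 system. Taking each input component in turn:
  • 5: tracked with zero error.
  • 3t^2: e_ss = 6/K_a with K_a=212.5 → 12/425.
Total e_ss = 12/425.

12/425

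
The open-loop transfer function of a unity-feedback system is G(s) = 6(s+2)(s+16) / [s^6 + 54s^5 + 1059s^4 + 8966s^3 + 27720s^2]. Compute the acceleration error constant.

8/1155

Factoring s^2 from the denominator leaves a polynomial with constant term 27720, so the system is type 2.
K_a = lim_{s→0} s^2·G(s) = 6·2·16 / 27720 = 8/1155.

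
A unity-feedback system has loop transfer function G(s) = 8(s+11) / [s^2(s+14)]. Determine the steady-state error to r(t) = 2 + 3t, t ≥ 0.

0

Two free integrators in G(s): this is a type 2 system. Taking each input component in turn:
  • 2: tracked with zero error.
  • 3t: tracked with zero error.
Total e_ss = 0.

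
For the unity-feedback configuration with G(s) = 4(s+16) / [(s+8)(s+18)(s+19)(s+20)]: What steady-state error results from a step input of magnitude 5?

No free integrators in G(s): this is a type 0 system.
K_p = lim_{s→0} G(s) = 4·16 / (8·18·19·20) = 1/855.
e_ss = 5/(1 + K_p) = 5/(856/855) = 4275/856.

4275/856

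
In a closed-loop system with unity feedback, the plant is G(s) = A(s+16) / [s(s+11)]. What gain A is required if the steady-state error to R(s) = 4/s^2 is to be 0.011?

G(s) has one factor of s in the denominator, so the system is type 1.
K_v = lim_{s→0} s·G(s) = A·16 / (11) = (16/11)·A.
e_ss = 4/K_v = 0.011 ⇒ K_v = 4000/11 ⇒ A = (4000/11)/(16/11) = 250.

250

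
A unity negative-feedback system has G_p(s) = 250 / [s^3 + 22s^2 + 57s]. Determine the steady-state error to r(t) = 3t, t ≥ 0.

Lowest-order denominator term is 57s, so the open loop has 1 pole at the origin → type 1 system.
K_v = lim_{s→0} s·G_p(s) = 250 / 57 = 250/57.
e_ss = 3/K_v = 3/(250/57) = 0.684.

0.684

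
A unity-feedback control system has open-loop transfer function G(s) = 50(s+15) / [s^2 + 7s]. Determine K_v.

Factoring s from the denominator leaves a polynomial with constant term 7, so the system is type 1.
K_v = lim_{s→0} s·G(s) = 50·15 / 7 = 750/7.

750/7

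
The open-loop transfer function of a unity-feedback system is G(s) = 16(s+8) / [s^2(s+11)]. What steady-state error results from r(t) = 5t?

System type = 2 (two poles at s=0).
A type-2 system has K_v = ∞, so it tracks a ramp input with zero steady-state error.

0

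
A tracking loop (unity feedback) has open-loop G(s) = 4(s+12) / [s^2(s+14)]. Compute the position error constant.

K_p = lim_{s→0} G(s); with 2 poles at the origin the limit diverges, so K_p = ∞.

infinity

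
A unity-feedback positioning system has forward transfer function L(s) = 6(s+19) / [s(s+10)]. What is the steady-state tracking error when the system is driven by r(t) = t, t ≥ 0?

5/57

The open loop has one pole at the origin → type 1 system.
K_v = lim_{s→0} s·L(s) = 6·19 / (10) = 11.4.
e_ss = 1/K_v = 1/11.4 = 5/57.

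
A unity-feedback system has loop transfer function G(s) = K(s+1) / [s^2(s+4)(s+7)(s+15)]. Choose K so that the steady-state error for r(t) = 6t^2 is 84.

Two free integrators in G(s): this is a type 2 system.
K_a = lim_{s→0} s^2·G(s) = K·1 / (4·7·15) = (1/420)·K.
e_ss = 12/K_a = 84 ⇒ K_a = 1/7 ⇒ K = (1/7)/(1/420) = 60.

60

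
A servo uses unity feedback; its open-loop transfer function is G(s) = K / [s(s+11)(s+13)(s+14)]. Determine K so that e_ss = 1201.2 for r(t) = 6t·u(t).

10

One free integrator in G(s): this is a type 1 system.
K_v = lim_{s→0} s·G(s) = K / (11·13·14) = (1/2002)·K.
e_ss = 6/K_v = 1201.2 ⇒ K_v = 5/1001 ⇒ K = (5/1001)/(1/2002) = 10.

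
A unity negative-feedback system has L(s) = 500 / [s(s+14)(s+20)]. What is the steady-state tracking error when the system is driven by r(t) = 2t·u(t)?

1.12

One free integrator in L(s): this is a type 1 system.
K_v = lim_{s→0} s·L(s) = 500 / (14·20) = 25/14.
e_ss = 2/K_v = 2/(25/14) = 1.12.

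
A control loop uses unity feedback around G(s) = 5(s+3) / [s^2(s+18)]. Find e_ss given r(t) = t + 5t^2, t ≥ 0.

G(s) has two factors of s in the denominator, so the system is type 2. Taking each input component in turn:
  • t: tracked with zero error.
  • 5t^2: e_ss = 10/K_a with K_a=5/6 → 12.
Total e_ss = 12.

12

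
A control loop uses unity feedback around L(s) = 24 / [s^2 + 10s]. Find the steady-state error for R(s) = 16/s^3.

Factoring s from the denominator leaves a polynomial with constant term 10, so the system is type 1.
K_a = lim_{s→0} s^2·L(s) = 0; the steady-state error to this parabolic input grows without bound.

infinity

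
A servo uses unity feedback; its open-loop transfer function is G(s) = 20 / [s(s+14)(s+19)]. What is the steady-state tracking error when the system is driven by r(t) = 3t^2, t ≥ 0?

infinity

The open loop has one pole at the origin → type 1 system.
For a type-1 system K_a = 0, so e_ss to a parabolic input is unbounded.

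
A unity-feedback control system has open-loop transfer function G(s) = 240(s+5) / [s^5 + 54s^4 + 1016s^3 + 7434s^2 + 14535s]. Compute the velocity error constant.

80/969

The denominator has no term below 14535s — 1 pole at s=0, type 1.
K_v = lim_{s→0} s·G(s) = 240·5 / 14535 = 80/969.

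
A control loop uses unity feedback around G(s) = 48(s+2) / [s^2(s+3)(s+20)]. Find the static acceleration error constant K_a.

The open loop has two poles at the origin → type 2 system.
K_a = lim_{s→0} s^2·G(s) = 48·2 / (3·20) = 1.6.

1.6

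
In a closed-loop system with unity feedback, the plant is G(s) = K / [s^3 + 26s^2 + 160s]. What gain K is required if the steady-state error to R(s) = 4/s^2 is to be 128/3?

15

Lowest-order denominator term is 160s, so the open loop has 1 pole at the origin → type 1 system.
K_v = lim_{s→0} s·G(s) = K / 160 = (1/160)·K.
e_ss = 4/K_v = 128/3 ⇒ K_v = 3/32 ⇒ K = (3/32)/(1/160) = 15.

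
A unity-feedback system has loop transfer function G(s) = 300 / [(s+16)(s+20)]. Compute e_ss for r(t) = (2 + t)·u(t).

G(s) has no factors of s in the denominator, so the system is type 0. Taking each input component in turn:
  • 2: e_ss = 2/(1+K_p) with K_p=0.9375 → 32/31.
  • t: a type-0 system cannot track it, e_ss → ∞.
The unbounded component dominates.

infinity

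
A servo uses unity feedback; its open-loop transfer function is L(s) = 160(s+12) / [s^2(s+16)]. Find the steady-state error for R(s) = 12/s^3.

L(s) has two factors of s in the denominator, so the system is type 2.
K_a = lim_{s→0} s^2·L(s) = 160·12 / (16) = 120.
r(t) = 6t^2 gives R(s) = 12/s^3.
e_ss = 12/K_a = 12/120 = 0.1.

0.1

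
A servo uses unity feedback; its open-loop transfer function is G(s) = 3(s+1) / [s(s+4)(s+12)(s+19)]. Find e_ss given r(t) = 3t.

System type = 1 (one pole at s=0).
K_v = lim_{s→0} s·G(s) = 3·1 / (4·12·19) = 1/304.
e_ss = 3/K_v = 3/(1/304) = 912.

912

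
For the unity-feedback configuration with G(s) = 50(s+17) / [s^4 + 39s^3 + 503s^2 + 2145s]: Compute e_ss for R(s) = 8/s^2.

1716/85

Lowest-order denominator term is 2145s, so the open loop has 1 pole at the origin → type 1 system.
K_v = lim_{s→0} s·G(s) = 50·17 / 2145 = 170/429.
e_ss = 8/K_v = 8/(170/429) = 1716/85.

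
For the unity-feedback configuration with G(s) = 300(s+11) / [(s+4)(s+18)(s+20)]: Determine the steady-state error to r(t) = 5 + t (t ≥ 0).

System type = 0 (no poles at s=0). Taking each input component in turn:
  • 5: e_ss = 5/(1+K_p) with K_p=55/24 → 120/79.
  • t: a type-0 system cannot track it, e_ss → ∞.
The unbounded component dominates.

infinity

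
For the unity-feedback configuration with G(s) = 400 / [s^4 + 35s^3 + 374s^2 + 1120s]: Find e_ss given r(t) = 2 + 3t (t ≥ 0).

8.4

The denominator has no term below 1120s — 1 pole at s=0, type 1. By superposition:
  • 2: tracked with zero error.
  • 3t: e_ss = 3/K_v with K_v=5/14 → 8.4.
Total e_ss = 8.4.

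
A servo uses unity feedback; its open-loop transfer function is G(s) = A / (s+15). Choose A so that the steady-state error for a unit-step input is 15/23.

No free integrators in G(s): this is a type 0 system.
K_p = lim_{s→0} G(s) = A / (15) = (1/15)·A.
e_ss = 1/(1 + K_p) = 15/23 ⇒ 1 + (1/15)·A = 23/15 ⇒ A = 8.

8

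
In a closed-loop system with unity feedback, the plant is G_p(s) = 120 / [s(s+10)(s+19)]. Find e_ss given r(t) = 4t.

19/3

G_p(s) has one factor of s in the denominator, so the system is type 1.
K_v = lim_{s→0} s·G_p(s) = 120 / (10·19) = 12/19.
e_ss = 4/K_v = 4/(12/19) = 19/3.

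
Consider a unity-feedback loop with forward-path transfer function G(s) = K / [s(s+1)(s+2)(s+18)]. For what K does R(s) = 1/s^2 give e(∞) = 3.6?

10

The open loop has one pole at the origin → type 1 system.
K_v = lim_{s→0} s·G(s) = K / (1·2·18) = (1/36)·K.
e_ss = 1/K_v = 3.6 ⇒ K_v = 5/18 ⇒ K = (5/18)/(1/36) = 10.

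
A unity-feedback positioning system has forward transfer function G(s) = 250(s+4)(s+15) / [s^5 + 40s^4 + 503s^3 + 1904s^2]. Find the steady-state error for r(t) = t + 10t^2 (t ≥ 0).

952/375

Lowest-order denominator term is 1904s^2, so the open loop has 2 poles at the origin → type 2 system. Treating each term separately:
  • t: tracked with zero error.
  • 10t^2: e_ss = 20/K_a with K_a=1875/238 → 952/375.
Total e_ss = 952/375.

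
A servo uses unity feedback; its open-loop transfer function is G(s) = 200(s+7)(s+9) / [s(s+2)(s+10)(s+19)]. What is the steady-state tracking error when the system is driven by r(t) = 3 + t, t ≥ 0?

19/630

G(s) has one factor of s in the denominator, so the system is type 1. Taking each input component in turn:
  • 3: tracked with zero error.
  • t: e_ss = 1/K_v with K_v=630/19 → 19/630.
Total e_ss = 19/630.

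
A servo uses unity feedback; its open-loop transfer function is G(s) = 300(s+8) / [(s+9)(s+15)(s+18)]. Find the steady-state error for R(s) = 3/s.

No free integrators in G(s): this is a type 0 system.
K_p = lim_{s→0} G(s) = 300·8 / (9·15·18) = 80/81.
e_ss = 3/(1 + K_p) = 3/(161/81) = 243/161.

243/161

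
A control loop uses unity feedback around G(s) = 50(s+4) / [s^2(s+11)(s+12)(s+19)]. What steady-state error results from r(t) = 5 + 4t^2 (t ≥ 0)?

Two free integrators in G(s): this is a type 2 system. Taking each input component in turn:
  • 5: tracked with zero error.
  • 4t^2: e_ss = 8/K_a with K_a=50/627 → 100.32.
Total e_ss = 100.32.

100.32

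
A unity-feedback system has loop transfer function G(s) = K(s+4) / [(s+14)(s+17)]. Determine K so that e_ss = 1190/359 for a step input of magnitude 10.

120

G(s) has no factors of s in the denominator, so the system is type 0.
K_p = lim_{s→0} G(s) = K·4 / (14·17) = (2/119)·K.
e_ss = 10/(1 + K_p) = 1190/359 ⇒ 1 + (2/119)·K = 359/119 ⇒ K = 120.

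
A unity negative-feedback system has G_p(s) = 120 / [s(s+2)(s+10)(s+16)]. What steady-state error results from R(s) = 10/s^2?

80/3

One free integrator in G_p(s): this is a type 1 system.
K_v = lim_{s→0} s·G_p(s) = 120 / (2·10·16) = 0.375.
e_ss = 10/K_v = 10/0.375 = 80/3.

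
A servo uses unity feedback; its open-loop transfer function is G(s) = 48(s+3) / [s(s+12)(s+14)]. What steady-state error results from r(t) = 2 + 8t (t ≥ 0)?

G(s) has one factor of s in the denominator, so the system is type 1. By superposition:
  • 2: tracked with zero error.
  • 8t: e_ss = 8/K_v with K_v=6/7 → 28/3.
Total e_ss = 28/3.

28/3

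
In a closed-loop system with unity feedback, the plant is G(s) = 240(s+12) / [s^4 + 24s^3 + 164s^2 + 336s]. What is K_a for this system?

0

Lowest-order denominator term is 336s, so the open loop has 1 pole at the origin → type 1 system.
K_a = lim_{s→0} s^2·G(s) = 0 (the extra factor of s kills the finite limit).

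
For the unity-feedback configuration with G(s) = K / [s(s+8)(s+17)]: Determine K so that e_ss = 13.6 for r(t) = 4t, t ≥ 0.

G(s) has one factor of s in the denominator, so the system is type 1.
K_v = lim_{s→0} s·G(s) = K / (8·17) = (1/136)·K.
e_ss = 4/K_v = 13.6 ⇒ K_v = 5/17 ⇒ K = (5/17)/(1/136) = 40.

40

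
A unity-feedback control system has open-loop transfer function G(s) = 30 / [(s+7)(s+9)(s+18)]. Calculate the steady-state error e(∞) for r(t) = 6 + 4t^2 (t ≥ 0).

No free integrators in G(s): this is a type 0 system. By superposition:
  • 6: e_ss = 6/(1+K_p) with K_p=5/189 → 567/97.
  • 4t^2: a type-0 system cannot track it, e_ss → ∞.
The unbounded component dominates.

infinity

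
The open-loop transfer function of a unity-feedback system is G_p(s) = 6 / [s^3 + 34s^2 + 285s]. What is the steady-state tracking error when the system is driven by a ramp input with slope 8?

380

Factoring s from the denominator leaves a polynomial with constant term 285, so the system is type 1.
K_v = lim_{s→0} s·G_p(s) = 6 / 285 = 2/95.
e_ss = 8/K_v = 8/(2/95) = 380.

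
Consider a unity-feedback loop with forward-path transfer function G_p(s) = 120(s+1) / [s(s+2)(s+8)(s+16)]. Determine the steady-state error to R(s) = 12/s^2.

25.6

The open loop has one pole at the origin → type 1 system.
K_v = lim_{s→0} s·G_p(s) = 120·1 / (2·8·16) = 15/32.
e_ss = 12/K_v = 12/(15/32) = 25.6.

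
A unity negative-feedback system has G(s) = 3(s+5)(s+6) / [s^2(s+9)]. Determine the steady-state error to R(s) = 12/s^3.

G(s) has two factors of s in the denominator, so the system is type 2.
K_a = lim_{s→0} s^2·G(s) = 3·5·6 / (9) = 10.
r(t) = 6t^2 gives R(s) = 12/s^3.
e_ss = 12/K_a = 12/10 = 1.2.

1.2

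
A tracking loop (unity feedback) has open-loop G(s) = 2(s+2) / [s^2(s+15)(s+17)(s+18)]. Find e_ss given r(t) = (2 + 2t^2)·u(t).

4590

Two free integrators in G(s): this is a type 2 system. By superposition:
  • 2: tracked with zero error.
  • 2t^2: e_ss = 4/K_a with K_a=2/2295 → 4590.
Total e_ss = 4590.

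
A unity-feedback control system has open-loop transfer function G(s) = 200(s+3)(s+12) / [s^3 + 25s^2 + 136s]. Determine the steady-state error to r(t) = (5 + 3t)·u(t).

The denominator has no term below 136s — 1 pole at s=0, type 1. By superposition:
  • 5: tracked with zero error.
  • 3t: e_ss = 3/K_v with K_v=900/17 → 17/300.
Total e_ss = 17/300.

17/300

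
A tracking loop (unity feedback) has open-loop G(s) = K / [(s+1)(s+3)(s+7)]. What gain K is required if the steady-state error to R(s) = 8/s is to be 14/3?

System type = 0 (no poles at s=0).
K_p = lim_{s→0} G(s) = K / (1·3·7) = (1/21)·K.
e_ss = 8/(1 + K_p) = 14/3 ⇒ 1 + (1/21)·K = 12/7 ⇒ K = 15.

15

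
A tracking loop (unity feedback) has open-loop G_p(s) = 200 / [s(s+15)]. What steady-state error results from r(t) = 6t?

0.45

One free integrator in G_p(s): this is a type 1 system.
K_v = lim_{s→0} s·G_p(s) = 200 / (15) = 40/3.
e_ss = 6/K_v = 6/(40/3) = 0.45.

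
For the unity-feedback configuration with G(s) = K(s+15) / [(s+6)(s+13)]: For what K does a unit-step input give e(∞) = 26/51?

System type = 0 (no poles at s=0).
K_p = lim_{s→0} G(s) = K·15 / (6·13) = (5/26)·K.
e_ss = 1/(1 + K_p) = 26/51 ⇒ 1 + (5/26)·K = 51/26 ⇒ K = 5.

5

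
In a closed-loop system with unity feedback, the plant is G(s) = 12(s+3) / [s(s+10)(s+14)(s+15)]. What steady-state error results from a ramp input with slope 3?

175

The open loop has one pole at the origin → type 1 system.
K_v = lim_{s→0} s·G(s) = 12·3 / (10·14·15) = 3/175.
e_ss = 3/K_v = 3/(3/175) = 175.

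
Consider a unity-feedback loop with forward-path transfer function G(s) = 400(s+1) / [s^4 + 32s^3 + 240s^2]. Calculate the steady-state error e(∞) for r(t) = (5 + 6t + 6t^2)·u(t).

Lowest-order denominator term is 240s^2, so the open loop has 2 poles at the origin → type 2 system. Treating each term separately:
  • 5: tracked with zero error.
  • 6t: tracked with zero error.
  • 6t^2: e_ss = 12/K_a with K_a=5/3 → 7.2.
Total e_ss = 7.2.

7.2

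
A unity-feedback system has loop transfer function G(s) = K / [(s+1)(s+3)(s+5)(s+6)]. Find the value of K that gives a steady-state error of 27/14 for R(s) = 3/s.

G(s) has no factors of s in the denominator, so the system is type 0.
K_p = lim_{s→0} G(s) = K / (1·3·5·6) = (1/90)·K.
e_ss = 3/(1 + K_p) = 27/14 ⇒ 1 + (1/90)·K = 14/9 ⇒ K = 50.

50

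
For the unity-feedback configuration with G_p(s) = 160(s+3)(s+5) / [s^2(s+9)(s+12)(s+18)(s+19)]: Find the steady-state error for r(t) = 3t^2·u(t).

92.34

G_p(s) has two factors of s in the denominator, so the system is type 2.
K_a = lim_{s→0} s^2·G_p(s) = 160·3·5 / (9·12·18·19) = 100/1539.
r(t) = 3t^2 gives R(s) = 6/s^3.
e_ss = 6/K_a = 6/(100/1539) = 92.34.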